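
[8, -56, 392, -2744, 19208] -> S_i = 8*-7^i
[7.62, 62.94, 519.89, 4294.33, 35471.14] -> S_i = 7.62*8.26^i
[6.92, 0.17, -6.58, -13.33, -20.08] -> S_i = 6.92 + -6.75*i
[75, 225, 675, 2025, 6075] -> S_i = 75*3^i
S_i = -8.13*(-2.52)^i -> [-8.13, 20.49, -51.63, 130.1, -327.86]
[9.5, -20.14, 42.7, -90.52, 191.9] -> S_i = 9.50*(-2.12)^i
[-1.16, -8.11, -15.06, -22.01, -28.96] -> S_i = -1.16 + -6.95*i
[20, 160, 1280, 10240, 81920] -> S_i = 20*8^i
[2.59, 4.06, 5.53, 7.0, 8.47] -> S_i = 2.59 + 1.47*i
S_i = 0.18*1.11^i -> [0.18, 0.2, 0.22, 0.25, 0.27]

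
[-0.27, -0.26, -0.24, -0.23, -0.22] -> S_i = -0.27*0.95^i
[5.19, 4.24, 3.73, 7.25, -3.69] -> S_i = Random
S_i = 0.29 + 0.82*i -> [0.29, 1.11, 1.93, 2.75, 3.57]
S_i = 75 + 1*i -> [75, 76, 77, 78, 79]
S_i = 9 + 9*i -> [9, 18, 27, 36, 45]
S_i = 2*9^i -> [2, 18, 162, 1458, 13122]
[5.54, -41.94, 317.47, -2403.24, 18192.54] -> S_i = 5.54*(-7.57)^i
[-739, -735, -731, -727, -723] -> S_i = -739 + 4*i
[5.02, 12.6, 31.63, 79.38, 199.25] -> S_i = 5.02*2.51^i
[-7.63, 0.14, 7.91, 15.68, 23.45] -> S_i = -7.63 + 7.77*i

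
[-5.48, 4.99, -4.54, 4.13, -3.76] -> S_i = -5.48*(-0.91)^i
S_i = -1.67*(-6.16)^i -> [-1.67, 10.29, -63.37, 390.35, -2404.58]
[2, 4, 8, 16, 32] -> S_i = 2*2^i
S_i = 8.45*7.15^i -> [8.45, 60.42, 431.99, 3088.69, 22084.16]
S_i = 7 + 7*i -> [7, 14, 21, 28, 35]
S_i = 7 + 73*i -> [7, 80, 153, 226, 299]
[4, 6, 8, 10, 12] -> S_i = 4 + 2*i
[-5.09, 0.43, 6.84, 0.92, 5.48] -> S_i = Random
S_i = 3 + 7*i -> [3, 10, 17, 24, 31]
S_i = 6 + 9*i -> [6, 15, 24, 33, 42]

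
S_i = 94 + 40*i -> [94, 134, 174, 214, 254]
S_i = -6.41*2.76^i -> [-6.41, -17.69, -48.83, -134.77, -371.96]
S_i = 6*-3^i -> [6, -18, 54, -162, 486]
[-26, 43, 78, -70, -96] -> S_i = Random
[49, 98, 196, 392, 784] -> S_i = 49*2^i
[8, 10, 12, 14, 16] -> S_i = 8 + 2*i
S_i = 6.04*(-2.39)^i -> [6.04, -14.44, 34.5, -82.46, 197.07]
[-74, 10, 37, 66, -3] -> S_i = Random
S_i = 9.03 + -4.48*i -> [9.03, 4.55, 0.07, -4.41, -8.89]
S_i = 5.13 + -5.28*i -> [5.13, -0.15, -5.43, -10.71, -15.99]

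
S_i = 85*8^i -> [85, 680, 5440, 43520, 348160]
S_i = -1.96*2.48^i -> [-1.96, -4.86, -12.05, -29.9, -74.14]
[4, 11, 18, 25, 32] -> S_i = 4 + 7*i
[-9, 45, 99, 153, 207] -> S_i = -9 + 54*i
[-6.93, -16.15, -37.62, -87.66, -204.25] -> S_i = -6.93*2.33^i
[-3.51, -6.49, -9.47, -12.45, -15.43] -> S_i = -3.51 + -2.98*i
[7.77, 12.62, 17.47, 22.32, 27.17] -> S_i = 7.77 + 4.85*i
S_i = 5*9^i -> [5, 45, 405, 3645, 32805]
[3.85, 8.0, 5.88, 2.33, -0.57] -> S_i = Random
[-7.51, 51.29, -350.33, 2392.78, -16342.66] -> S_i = -7.51*(-6.83)^i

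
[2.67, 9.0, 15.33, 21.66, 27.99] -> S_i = 2.67 + 6.33*i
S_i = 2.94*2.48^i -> [2.94, 7.29, 18.08, 44.84, 111.21]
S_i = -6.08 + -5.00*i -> [-6.08, -11.08, -16.08, -21.08, -26.08]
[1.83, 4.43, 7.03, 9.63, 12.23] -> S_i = 1.83 + 2.60*i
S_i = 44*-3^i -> [44, -132, 396, -1188, 3564]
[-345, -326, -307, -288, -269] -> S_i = -345 + 19*i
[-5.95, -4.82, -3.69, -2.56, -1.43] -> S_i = -5.95 + 1.13*i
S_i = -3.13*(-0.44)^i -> [-3.13, 1.38, -0.61, 0.27, -0.12]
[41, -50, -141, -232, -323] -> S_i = 41 + -91*i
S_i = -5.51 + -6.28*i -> [-5.51, -11.79, -18.07, -24.35, -30.63]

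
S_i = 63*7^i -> [63, 441, 3087, 21609, 151263]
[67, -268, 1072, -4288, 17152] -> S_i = 67*-4^i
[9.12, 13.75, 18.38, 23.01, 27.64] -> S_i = 9.12 + 4.63*i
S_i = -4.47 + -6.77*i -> [-4.47, -11.24, -18.01, -24.78, -31.55]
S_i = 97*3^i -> [97, 291, 873, 2619, 7857]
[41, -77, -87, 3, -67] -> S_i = Random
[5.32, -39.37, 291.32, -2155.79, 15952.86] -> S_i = 5.32*(-7.40)^i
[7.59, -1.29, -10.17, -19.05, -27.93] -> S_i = 7.59 + -8.88*i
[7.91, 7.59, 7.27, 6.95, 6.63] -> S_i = 7.91 + -0.32*i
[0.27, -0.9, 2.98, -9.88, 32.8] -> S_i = 0.27*(-3.32)^i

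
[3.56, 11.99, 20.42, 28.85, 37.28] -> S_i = 3.56 + 8.43*i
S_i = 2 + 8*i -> [2, 10, 18, 26, 34]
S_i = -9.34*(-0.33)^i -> [-9.34, 3.08, -1.02, 0.34, -0.11]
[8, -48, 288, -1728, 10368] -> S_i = 8*-6^i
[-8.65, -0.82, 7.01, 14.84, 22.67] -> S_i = -8.65 + 7.83*i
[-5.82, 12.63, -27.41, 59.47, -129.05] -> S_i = -5.82*(-2.17)^i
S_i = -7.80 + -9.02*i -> [-7.8, -16.82, -25.84, -34.86, -43.88]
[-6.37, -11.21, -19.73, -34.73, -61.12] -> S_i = -6.37*1.76^i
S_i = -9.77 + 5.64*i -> [-9.77, -4.13, 1.51, 7.15, 12.79]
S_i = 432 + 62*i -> [432, 494, 556, 618, 680]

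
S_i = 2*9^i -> [2, 18, 162, 1458, 13122]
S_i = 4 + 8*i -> [4, 12, 20, 28, 36]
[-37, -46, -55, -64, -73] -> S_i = -37 + -9*i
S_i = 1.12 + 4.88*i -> [1.12, 6.0, 10.88, 15.76, 20.64]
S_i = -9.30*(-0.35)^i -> [-9.3, 3.26, -1.14, 0.4, -0.14]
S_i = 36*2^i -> [36, 72, 144, 288, 576]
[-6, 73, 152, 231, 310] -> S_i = -6 + 79*i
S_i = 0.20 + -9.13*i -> [0.2, -8.93, -18.06, -27.19, -36.32]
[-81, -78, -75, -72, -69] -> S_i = -81 + 3*i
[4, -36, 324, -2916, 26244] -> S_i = 4*-9^i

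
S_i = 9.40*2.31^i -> [9.4, 21.71, 50.16, 115.87, 267.66]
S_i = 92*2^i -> [92, 184, 368, 736, 1472]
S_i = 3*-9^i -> [3, -27, 243, -2187, 19683]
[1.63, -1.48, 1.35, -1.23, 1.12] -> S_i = 1.63*(-0.91)^i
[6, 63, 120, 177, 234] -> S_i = 6 + 57*i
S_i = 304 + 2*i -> [304, 306, 308, 310, 312]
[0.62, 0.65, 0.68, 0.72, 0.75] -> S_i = 0.62*1.05^i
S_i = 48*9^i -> [48, 432, 3888, 34992, 314928]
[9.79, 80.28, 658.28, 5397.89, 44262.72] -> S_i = 9.79*8.20^i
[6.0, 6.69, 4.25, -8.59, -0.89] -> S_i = Random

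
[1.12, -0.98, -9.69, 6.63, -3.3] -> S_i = Random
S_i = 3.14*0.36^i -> [3.14, 1.13, 0.41, 0.15, 0.05]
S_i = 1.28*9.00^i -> [1.28, 11.52, 103.68, 933.12, 8398.08]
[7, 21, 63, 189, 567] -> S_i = 7*3^i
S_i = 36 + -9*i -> [36, 27, 18, 9, 0]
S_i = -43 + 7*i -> [-43, -36, -29, -22, -15]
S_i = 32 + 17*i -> [32, 49, 66, 83, 100]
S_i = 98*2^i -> [98, 196, 392, 784, 1568]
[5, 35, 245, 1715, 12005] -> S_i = 5*7^i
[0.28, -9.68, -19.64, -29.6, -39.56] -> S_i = 0.28 + -9.96*i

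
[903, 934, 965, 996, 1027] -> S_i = 903 + 31*i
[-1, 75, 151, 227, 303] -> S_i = -1 + 76*i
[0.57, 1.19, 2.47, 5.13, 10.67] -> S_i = 0.57*2.08^i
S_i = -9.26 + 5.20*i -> [-9.26, -4.06, 1.14, 6.34, 11.54]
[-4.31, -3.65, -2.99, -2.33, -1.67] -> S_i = -4.31 + 0.66*i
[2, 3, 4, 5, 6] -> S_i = 2 + 1*i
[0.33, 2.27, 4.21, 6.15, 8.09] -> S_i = 0.33 + 1.94*i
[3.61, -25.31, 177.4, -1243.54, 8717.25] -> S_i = 3.61*(-7.01)^i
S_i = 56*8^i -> [56, 448, 3584, 28672, 229376]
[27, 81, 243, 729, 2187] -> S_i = 27*3^i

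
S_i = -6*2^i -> [-6, -12, -24, -48, -96]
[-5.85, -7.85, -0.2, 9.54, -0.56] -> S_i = Random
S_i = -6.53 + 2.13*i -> [-6.53, -4.4, -2.27, -0.14, 1.99]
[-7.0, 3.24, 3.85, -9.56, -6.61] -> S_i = Random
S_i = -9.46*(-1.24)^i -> [-9.46, 11.73, -14.55, 18.04, -22.37]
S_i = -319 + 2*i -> [-319, -317, -315, -313, -311]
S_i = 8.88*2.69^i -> [8.88, 23.89, 64.26, 172.85, 464.97]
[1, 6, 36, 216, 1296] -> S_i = 1*6^i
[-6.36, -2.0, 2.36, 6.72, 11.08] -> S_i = -6.36 + 4.36*i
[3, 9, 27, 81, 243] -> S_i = 3*3^i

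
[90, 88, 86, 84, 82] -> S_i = 90 + -2*i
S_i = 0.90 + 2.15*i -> [0.9, 3.05, 5.2, 7.35, 9.5]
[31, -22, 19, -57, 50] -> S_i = Random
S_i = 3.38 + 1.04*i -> [3.38, 4.42, 5.46, 6.5, 7.54]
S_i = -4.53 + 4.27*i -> [-4.53, -0.26, 4.01, 8.28, 12.55]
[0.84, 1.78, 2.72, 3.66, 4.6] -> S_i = 0.84 + 0.94*i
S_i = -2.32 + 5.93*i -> [-2.32, 3.61, 9.54, 15.47, 21.4]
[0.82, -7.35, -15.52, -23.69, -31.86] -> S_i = 0.82 + -8.17*i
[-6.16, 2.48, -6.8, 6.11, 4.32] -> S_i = Random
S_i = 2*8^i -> [2, 16, 128, 1024, 8192]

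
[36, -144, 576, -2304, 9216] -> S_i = 36*-4^i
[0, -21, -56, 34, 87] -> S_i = Random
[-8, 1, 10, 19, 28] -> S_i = -8 + 9*i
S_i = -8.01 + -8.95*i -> [-8.01, -16.96, -25.91, -34.86, -43.81]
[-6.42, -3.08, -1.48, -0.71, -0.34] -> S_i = -6.42*0.48^i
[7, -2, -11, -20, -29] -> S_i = 7 + -9*i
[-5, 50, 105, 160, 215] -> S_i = -5 + 55*i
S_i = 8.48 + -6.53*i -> [8.48, 1.95, -4.58, -11.11, -17.64]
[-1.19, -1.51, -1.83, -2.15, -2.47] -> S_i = -1.19 + -0.32*i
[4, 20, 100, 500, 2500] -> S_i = 4*5^i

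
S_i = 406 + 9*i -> [406, 415, 424, 433, 442]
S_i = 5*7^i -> [5, 35, 245, 1715, 12005]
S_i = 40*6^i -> [40, 240, 1440, 8640, 51840]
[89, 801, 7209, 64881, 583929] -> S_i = 89*9^i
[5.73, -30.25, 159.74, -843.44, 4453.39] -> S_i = 5.73*(-5.28)^i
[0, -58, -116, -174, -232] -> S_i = 0 + -58*i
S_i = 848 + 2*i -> [848, 850, 852, 854, 856]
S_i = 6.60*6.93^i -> [6.6, 45.74, 316.96, 2196.56, 15222.18]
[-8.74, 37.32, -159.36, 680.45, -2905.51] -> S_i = -8.74*(-4.27)^i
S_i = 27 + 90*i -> [27, 117, 207, 297, 387]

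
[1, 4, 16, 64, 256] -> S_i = 1*4^i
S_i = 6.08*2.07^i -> [6.08, 12.59, 26.05, 53.93, 111.63]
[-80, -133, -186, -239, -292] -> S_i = -80 + -53*i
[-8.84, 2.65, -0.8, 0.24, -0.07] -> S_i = -8.84*(-0.30)^i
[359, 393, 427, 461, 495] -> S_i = 359 + 34*i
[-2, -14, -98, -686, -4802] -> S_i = -2*7^i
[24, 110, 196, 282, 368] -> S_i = 24 + 86*i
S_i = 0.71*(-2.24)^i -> [0.71, -1.59, 3.56, -7.98, 17.88]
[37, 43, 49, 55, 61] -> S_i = 37 + 6*i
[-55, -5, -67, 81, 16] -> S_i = Random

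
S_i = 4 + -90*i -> [4, -86, -176, -266, -356]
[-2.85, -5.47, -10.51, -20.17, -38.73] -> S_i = -2.85*1.92^i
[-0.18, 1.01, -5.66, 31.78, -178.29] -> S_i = -0.18*(-5.61)^i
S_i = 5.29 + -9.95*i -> [5.29, -4.66, -14.61, -24.56, -34.51]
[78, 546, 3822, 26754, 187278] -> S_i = 78*7^i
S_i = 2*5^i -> [2, 10, 50, 250, 1250]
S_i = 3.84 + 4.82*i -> [3.84, 8.66, 13.48, 18.3, 23.12]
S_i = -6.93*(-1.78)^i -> [-6.93, 12.34, -21.96, 39.08, -69.57]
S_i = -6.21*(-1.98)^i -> [-6.21, 12.3, -24.35, 48.2, -95.44]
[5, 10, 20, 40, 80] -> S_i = 5*2^i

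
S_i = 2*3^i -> [2, 6, 18, 54, 162]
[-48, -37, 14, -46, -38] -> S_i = Random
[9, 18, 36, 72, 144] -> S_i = 9*2^i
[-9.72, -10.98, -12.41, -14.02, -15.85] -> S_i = -9.72*1.13^i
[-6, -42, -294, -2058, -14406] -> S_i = -6*7^i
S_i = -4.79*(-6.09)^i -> [-4.79, 29.17, -177.65, 1081.9, -6588.78]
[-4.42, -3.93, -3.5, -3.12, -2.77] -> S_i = -4.42*0.89^i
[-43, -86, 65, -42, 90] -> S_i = Random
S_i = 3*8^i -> [3, 24, 192, 1536, 12288]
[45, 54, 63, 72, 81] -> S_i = 45 + 9*i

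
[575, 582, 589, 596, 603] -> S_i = 575 + 7*i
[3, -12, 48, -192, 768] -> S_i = 3*-4^i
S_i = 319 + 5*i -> [319, 324, 329, 334, 339]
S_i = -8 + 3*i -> [-8, -5, -2, 1, 4]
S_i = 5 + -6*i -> [5, -1, -7, -13, -19]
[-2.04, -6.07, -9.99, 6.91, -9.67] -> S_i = Random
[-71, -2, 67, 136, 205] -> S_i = -71 + 69*i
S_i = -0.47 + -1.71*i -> [-0.47, -2.18, -3.89, -5.6, -7.31]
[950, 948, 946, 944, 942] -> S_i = 950 + -2*i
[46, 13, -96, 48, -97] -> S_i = Random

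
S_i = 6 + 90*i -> [6, 96, 186, 276, 366]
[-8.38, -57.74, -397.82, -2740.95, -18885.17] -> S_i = -8.38*6.89^i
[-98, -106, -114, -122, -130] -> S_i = -98 + -8*i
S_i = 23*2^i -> [23, 46, 92, 184, 368]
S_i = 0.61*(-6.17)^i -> [0.61, -3.76, 23.22, -143.28, 884.04]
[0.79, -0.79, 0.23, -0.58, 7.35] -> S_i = Random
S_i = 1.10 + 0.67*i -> [1.1, 1.77, 2.44, 3.11, 3.78]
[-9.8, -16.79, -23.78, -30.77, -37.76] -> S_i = -9.80 + -6.99*i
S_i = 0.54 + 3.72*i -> [0.54, 4.26, 7.98, 11.7, 15.42]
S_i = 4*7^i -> [4, 28, 196, 1372, 9604]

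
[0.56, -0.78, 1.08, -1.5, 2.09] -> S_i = 0.56*(-1.39)^i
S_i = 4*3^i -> [4, 12, 36, 108, 324]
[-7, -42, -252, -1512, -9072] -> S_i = -7*6^i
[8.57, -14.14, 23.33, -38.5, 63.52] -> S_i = 8.57*(-1.65)^i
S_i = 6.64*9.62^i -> [6.64, 63.88, 614.49, 5911.44, 56868.05]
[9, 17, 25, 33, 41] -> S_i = 9 + 8*i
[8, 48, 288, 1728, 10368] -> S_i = 8*6^i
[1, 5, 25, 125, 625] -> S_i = 1*5^i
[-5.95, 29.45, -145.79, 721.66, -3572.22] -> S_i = -5.95*(-4.95)^i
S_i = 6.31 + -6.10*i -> [6.31, 0.21, -5.89, -11.99, -18.09]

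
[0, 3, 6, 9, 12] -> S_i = 0 + 3*i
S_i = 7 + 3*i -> [7, 10, 13, 16, 19]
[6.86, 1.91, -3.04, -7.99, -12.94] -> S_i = 6.86 + -4.95*i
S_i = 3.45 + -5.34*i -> [3.45, -1.89, -7.23, -12.57, -17.91]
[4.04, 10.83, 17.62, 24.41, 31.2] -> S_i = 4.04 + 6.79*i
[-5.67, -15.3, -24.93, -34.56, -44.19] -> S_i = -5.67 + -9.63*i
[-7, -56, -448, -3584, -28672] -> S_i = -7*8^i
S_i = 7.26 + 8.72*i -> [7.26, 15.98, 24.7, 33.42, 42.14]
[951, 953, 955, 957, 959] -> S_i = 951 + 2*i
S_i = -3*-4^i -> [-3, 12, -48, 192, -768]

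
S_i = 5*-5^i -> [5, -25, 125, -625, 3125]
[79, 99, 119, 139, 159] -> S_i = 79 + 20*i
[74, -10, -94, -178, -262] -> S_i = 74 + -84*i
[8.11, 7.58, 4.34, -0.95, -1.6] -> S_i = Random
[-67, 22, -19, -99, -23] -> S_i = Random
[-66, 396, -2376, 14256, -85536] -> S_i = -66*-6^i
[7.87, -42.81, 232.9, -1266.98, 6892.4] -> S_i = 7.87*(-5.44)^i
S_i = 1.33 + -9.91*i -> [1.33, -8.58, -18.49, -28.4, -38.31]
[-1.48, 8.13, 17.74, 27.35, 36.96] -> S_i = -1.48 + 9.61*i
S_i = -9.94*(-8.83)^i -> [-9.94, 87.77, -775.01, 6843.35, -60426.74]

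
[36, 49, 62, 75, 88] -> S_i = 36 + 13*i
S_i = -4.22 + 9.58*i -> [-4.22, 5.36, 14.94, 24.52, 34.1]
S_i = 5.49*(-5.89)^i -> [5.49, -32.34, 190.46, -1121.81, 6607.44]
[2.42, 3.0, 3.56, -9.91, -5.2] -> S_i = Random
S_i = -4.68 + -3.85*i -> [-4.68, -8.53, -12.38, -16.23, -20.08]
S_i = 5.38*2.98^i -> [5.38, 16.03, 47.78, 142.37, 424.27]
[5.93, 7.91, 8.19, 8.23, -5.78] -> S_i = Random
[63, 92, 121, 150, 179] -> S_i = 63 + 29*i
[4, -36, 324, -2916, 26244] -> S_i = 4*-9^i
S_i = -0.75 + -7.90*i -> [-0.75, -8.65, -16.55, -24.45, -32.35]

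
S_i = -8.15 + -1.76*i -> [-8.15, -9.91, -11.67, -13.43, -15.19]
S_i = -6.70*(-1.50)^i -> [-6.7, 10.05, -15.08, 22.61, -33.92]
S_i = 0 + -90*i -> [0, -90, -180, -270, -360]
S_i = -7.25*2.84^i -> [-7.25, -20.59, -58.48, -166.07, -471.64]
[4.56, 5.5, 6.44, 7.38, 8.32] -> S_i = 4.56 + 0.94*i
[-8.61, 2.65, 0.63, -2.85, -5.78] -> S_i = Random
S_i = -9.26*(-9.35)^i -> [-9.26, 86.58, -809.53, 7569.13, -70771.34]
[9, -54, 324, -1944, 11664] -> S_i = 9*-6^i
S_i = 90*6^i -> [90, 540, 3240, 19440, 116640]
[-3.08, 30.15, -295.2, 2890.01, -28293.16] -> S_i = -3.08*(-9.79)^i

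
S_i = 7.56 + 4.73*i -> [7.56, 12.29, 17.02, 21.75, 26.48]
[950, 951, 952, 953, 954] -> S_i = 950 + 1*i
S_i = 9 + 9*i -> [9, 18, 27, 36, 45]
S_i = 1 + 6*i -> [1, 7, 13, 19, 25]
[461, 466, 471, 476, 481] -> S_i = 461 + 5*i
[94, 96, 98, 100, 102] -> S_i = 94 + 2*i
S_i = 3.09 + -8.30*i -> [3.09, -5.21, -13.51, -21.81, -30.11]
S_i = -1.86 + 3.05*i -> [-1.86, 1.19, 4.24, 7.29, 10.34]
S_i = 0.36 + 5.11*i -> [0.36, 5.47, 10.58, 15.69, 20.8]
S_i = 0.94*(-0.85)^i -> [0.94, -0.8, 0.68, -0.58, 0.49]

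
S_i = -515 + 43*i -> [-515, -472, -429, -386, -343]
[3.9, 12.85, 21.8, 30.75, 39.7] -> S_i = 3.90 + 8.95*i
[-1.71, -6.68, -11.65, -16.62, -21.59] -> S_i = -1.71 + -4.97*i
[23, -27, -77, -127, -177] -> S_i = 23 + -50*i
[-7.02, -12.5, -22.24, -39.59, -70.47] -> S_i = -7.02*1.78^i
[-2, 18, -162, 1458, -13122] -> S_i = -2*-9^i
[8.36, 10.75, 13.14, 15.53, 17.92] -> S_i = 8.36 + 2.39*i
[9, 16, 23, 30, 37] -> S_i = 9 + 7*i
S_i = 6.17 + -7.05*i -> [6.17, -0.88, -7.93, -14.98, -22.03]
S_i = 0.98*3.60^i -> [0.98, 3.53, 12.7, 45.72, 164.6]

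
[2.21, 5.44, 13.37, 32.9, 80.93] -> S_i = 2.21*2.46^i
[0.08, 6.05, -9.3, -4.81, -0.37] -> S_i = Random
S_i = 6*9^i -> [6, 54, 486, 4374, 39366]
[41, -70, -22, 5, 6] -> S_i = Random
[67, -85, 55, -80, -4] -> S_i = Random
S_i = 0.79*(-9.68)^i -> [0.79, -7.65, 74.02, -716.56, 6936.31]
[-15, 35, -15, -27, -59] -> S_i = Random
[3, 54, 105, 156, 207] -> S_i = 3 + 51*i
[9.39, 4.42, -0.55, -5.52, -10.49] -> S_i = 9.39 + -4.97*i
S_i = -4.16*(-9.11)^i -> [-4.16, 37.9, -345.25, 3145.2, -28652.78]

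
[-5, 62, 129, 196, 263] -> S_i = -5 + 67*i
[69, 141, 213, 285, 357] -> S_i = 69 + 72*i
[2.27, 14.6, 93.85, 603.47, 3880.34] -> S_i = 2.27*6.43^i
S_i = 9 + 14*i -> [9, 23, 37, 51, 65]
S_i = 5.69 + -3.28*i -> [5.69, 2.41, -0.87, -4.15, -7.43]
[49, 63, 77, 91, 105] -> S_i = 49 + 14*i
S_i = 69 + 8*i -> [69, 77, 85, 93, 101]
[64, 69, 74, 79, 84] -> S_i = 64 + 5*i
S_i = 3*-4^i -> [3, -12, 48, -192, 768]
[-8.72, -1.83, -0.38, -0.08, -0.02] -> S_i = -8.72*0.21^i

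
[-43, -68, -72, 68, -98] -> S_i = Random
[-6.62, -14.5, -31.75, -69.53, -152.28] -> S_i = -6.62*2.19^i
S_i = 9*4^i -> [9, 36, 144, 576, 2304]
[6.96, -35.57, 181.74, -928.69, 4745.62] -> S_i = 6.96*(-5.11)^i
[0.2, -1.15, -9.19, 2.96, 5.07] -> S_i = Random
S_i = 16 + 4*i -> [16, 20, 24, 28, 32]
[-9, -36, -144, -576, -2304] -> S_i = -9*4^i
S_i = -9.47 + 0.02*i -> [-9.47, -9.45, -9.43, -9.41, -9.39]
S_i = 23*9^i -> [23, 207, 1863, 16767, 150903]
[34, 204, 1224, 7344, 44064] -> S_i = 34*6^i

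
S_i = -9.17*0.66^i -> [-9.17, -6.05, -3.99, -2.64, -1.74]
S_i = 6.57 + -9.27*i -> [6.57, -2.7, -11.97, -21.24, -30.51]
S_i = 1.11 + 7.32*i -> [1.11, 8.43, 15.75, 23.07, 30.39]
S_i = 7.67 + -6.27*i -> [7.67, 1.4, -4.87, -11.14, -17.41]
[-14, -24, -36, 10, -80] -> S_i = Random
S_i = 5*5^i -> [5, 25, 125, 625, 3125]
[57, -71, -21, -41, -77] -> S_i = Random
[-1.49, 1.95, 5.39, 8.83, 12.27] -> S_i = -1.49 + 3.44*i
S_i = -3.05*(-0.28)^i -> [-3.05, 0.85, -0.24, 0.07, -0.02]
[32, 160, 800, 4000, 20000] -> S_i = 32*5^i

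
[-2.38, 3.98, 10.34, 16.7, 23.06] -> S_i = -2.38 + 6.36*i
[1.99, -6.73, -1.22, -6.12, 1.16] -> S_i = Random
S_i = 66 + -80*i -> [66, -14, -94, -174, -254]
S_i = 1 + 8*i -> [1, 9, 17, 25, 33]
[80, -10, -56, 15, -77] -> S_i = Random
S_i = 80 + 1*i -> [80, 81, 82, 83, 84]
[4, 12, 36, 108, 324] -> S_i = 4*3^i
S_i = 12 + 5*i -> [12, 17, 22, 27, 32]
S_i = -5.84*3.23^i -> [-5.84, -18.86, -60.93, -196.8, -635.66]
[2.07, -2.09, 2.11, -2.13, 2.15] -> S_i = 2.07*(-1.01)^i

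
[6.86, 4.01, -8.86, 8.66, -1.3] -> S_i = Random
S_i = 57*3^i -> [57, 171, 513, 1539, 4617]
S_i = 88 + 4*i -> [88, 92, 96, 100, 104]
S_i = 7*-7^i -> [7, -49, 343, -2401, 16807]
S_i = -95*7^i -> [-95, -665, -4655, -32585, -228095]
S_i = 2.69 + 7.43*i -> [2.69, 10.12, 17.55, 24.98, 32.41]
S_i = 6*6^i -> [6, 36, 216, 1296, 7776]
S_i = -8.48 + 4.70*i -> [-8.48, -3.78, 0.92, 5.62, 10.32]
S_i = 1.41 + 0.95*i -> [1.41, 2.36, 3.31, 4.26, 5.21]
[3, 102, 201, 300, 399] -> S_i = 3 + 99*i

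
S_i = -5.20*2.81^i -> [-5.2, -14.61, -41.06, -115.38, -324.21]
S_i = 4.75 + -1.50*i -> [4.75, 3.25, 1.75, 0.25, -1.25]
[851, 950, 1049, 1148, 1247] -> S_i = 851 + 99*i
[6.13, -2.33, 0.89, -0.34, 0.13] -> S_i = 6.13*(-0.38)^i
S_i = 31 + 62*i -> [31, 93, 155, 217, 279]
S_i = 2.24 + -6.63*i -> [2.24, -4.39, -11.02, -17.65, -24.28]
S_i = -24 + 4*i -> [-24, -20, -16, -12, -8]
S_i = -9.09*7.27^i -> [-9.09, -66.08, -480.43, -3492.75, -25392.27]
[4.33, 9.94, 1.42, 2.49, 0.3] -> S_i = Random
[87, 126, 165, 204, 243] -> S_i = 87 + 39*i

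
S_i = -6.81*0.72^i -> [-6.81, -4.9, -3.53, -2.54, -1.83]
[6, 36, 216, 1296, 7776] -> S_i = 6*6^i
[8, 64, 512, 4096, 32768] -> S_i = 8*8^i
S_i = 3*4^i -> [3, 12, 48, 192, 768]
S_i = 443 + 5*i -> [443, 448, 453, 458, 463]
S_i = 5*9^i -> [5, 45, 405, 3645, 32805]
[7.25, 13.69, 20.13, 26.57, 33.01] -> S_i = 7.25 + 6.44*i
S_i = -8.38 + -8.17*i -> [-8.38, -16.55, -24.72, -32.89, -41.06]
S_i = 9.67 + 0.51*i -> [9.67, 10.18, 10.69, 11.2, 11.71]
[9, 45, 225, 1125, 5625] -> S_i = 9*5^i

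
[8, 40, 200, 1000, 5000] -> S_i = 8*5^i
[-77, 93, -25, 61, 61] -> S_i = Random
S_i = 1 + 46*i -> [1, 47, 93, 139, 185]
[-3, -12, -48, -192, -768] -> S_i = -3*4^i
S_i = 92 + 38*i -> [92, 130, 168, 206, 244]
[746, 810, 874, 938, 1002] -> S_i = 746 + 64*i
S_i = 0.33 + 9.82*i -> [0.33, 10.15, 19.97, 29.79, 39.61]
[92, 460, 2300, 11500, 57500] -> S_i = 92*5^i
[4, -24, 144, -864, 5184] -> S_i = 4*-6^i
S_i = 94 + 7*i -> [94, 101, 108, 115, 122]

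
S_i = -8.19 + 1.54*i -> [-8.19, -6.65, -5.11, -3.57, -2.03]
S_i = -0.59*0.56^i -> [-0.59, -0.33, -0.19, -0.1, -0.06]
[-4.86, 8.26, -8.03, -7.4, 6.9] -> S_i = Random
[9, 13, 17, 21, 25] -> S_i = 9 + 4*i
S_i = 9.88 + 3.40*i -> [9.88, 13.28, 16.68, 20.08, 23.48]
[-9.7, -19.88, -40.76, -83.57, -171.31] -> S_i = -9.70*2.05^i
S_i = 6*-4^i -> [6, -24, 96, -384, 1536]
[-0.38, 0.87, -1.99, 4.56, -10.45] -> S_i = -0.38*(-2.29)^i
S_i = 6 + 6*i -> [6, 12, 18, 24, 30]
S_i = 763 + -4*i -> [763, 759, 755, 751, 747]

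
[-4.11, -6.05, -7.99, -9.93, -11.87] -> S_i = -4.11 + -1.94*i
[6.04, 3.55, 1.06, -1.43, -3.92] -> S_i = 6.04 + -2.49*i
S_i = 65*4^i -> [65, 260, 1040, 4160, 16640]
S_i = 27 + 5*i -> [27, 32, 37, 42, 47]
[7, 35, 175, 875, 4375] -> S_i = 7*5^i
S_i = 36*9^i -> [36, 324, 2916, 26244, 236196]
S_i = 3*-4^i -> [3, -12, 48, -192, 768]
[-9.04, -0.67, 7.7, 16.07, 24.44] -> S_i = -9.04 + 8.37*i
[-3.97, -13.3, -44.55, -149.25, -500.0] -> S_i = -3.97*3.35^i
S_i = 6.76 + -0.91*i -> [6.76, 5.85, 4.94, 4.03, 3.12]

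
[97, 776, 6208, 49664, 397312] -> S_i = 97*8^i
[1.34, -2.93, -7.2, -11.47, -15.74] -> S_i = 1.34 + -4.27*i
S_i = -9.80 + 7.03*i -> [-9.8, -2.77, 4.26, 11.29, 18.32]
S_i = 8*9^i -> [8, 72, 648, 5832, 52488]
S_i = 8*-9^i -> [8, -72, 648, -5832, 52488]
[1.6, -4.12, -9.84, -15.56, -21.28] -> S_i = 1.60 + -5.72*i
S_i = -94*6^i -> [-94, -564, -3384, -20304, -121824]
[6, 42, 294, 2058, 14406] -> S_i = 6*7^i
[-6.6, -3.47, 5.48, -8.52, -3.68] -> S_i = Random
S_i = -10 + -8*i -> [-10, -18, -26, -34, -42]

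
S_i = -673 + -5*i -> [-673, -678, -683, -688, -693]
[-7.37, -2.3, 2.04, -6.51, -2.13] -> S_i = Random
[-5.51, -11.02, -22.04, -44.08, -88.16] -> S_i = -5.51*2.00^i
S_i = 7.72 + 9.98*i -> [7.72, 17.7, 27.68, 37.66, 47.64]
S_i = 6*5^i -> [6, 30, 150, 750, 3750]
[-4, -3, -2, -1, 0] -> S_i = -4 + 1*i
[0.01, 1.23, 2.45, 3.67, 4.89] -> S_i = 0.01 + 1.22*i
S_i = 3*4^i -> [3, 12, 48, 192, 768]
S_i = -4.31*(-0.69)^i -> [-4.31, 2.97, -2.05, 1.42, -0.98]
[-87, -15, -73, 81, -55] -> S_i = Random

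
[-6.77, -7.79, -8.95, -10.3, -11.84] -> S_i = -6.77*1.15^i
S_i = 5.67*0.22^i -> [5.67, 1.25, 0.27, 0.06, 0.01]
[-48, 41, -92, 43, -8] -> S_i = Random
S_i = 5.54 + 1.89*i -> [5.54, 7.43, 9.32, 11.21, 13.1]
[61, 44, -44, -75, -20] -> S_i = Random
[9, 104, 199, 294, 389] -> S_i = 9 + 95*i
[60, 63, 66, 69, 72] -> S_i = 60 + 3*i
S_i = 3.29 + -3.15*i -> [3.29, 0.14, -3.01, -6.16, -9.31]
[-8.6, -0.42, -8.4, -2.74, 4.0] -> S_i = Random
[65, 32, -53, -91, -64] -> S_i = Random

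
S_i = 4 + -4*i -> [4, 0, -4, -8, -12]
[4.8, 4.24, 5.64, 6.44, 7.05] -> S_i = Random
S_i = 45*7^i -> [45, 315, 2205, 15435, 108045]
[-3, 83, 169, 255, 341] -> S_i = -3 + 86*i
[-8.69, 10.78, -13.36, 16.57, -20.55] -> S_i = -8.69*(-1.24)^i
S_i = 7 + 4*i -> [7, 11, 15, 19, 23]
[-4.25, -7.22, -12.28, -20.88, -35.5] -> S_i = -4.25*1.70^i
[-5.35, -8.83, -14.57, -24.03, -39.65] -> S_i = -5.35*1.65^i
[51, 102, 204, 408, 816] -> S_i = 51*2^i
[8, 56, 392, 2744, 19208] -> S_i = 8*7^i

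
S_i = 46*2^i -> [46, 92, 184, 368, 736]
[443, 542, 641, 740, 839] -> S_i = 443 + 99*i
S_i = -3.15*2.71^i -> [-3.15, -8.54, -23.13, -62.69, -169.9]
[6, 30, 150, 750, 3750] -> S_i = 6*5^i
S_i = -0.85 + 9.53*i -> [-0.85, 8.68, 18.21, 27.74, 37.27]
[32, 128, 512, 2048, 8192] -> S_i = 32*4^i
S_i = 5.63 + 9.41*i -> [5.63, 15.04, 24.45, 33.86, 43.27]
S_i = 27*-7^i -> [27, -189, 1323, -9261, 64827]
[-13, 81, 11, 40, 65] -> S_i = Random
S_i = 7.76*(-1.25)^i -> [7.76, -9.7, 12.12, -15.16, 18.95]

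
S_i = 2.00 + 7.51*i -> [2.0, 9.51, 17.02, 24.53, 32.04]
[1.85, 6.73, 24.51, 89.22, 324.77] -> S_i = 1.85*3.64^i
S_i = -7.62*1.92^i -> [-7.62, -14.63, -28.09, -53.93, -103.55]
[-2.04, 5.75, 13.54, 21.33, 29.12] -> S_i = -2.04 + 7.79*i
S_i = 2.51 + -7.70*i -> [2.51, -5.19, -12.89, -20.59, -28.29]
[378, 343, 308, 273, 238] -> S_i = 378 + -35*i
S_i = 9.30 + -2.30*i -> [9.3, 7.0, 4.7, 2.4, 0.1]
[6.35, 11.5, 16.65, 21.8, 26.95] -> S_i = 6.35 + 5.15*i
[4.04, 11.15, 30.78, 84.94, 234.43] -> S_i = 4.04*2.76^i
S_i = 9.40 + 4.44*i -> [9.4, 13.84, 18.28, 22.72, 27.16]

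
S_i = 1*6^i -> [1, 6, 36, 216, 1296]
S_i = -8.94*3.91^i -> [-8.94, -34.96, -136.68, -534.4, -2089.51]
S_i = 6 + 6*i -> [6, 12, 18, 24, 30]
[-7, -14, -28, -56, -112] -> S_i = -7*2^i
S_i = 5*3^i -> [5, 15, 45, 135, 405]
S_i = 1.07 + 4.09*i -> [1.07, 5.16, 9.25, 13.34, 17.43]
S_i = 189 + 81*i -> [189, 270, 351, 432, 513]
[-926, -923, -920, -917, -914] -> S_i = -926 + 3*i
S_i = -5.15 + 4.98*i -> [-5.15, -0.17, 4.81, 9.79, 14.77]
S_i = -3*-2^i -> [-3, 6, -12, 24, -48]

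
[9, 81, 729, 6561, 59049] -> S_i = 9*9^i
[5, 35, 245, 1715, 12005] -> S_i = 5*7^i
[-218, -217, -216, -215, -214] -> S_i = -218 + 1*i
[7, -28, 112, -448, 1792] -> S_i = 7*-4^i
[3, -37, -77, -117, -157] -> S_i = 3 + -40*i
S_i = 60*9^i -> [60, 540, 4860, 43740, 393660]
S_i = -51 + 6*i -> [-51, -45, -39, -33, -27]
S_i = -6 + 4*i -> [-6, -2, 2, 6, 10]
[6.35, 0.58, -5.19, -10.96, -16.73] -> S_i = 6.35 + -5.77*i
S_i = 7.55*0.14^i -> [7.55, 1.06, 0.15, 0.02, 0.0]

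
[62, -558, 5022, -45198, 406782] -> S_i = 62*-9^i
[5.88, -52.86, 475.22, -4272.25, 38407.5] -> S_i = 5.88*(-8.99)^i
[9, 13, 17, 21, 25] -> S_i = 9 + 4*i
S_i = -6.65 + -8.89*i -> [-6.65, -15.54, -24.43, -33.32, -42.21]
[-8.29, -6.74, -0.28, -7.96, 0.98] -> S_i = Random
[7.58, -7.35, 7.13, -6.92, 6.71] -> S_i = 7.58*(-0.97)^i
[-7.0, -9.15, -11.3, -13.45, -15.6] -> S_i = -7.00 + -2.15*i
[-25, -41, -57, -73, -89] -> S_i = -25 + -16*i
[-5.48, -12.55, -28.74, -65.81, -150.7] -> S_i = -5.48*2.29^i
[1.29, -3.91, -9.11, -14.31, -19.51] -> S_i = 1.29 + -5.20*i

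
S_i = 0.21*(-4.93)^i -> [0.21, -1.04, 5.1, -25.16, 124.05]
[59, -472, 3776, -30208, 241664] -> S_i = 59*-8^i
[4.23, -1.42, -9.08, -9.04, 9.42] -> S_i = Random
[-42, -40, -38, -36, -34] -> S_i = -42 + 2*i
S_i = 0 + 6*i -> [0, 6, 12, 18, 24]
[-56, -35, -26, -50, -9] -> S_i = Random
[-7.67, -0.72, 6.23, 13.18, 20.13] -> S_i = -7.67 + 6.95*i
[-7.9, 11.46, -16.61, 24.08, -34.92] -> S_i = -7.90*(-1.45)^i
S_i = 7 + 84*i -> [7, 91, 175, 259, 343]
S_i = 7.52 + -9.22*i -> [7.52, -1.7, -10.92, -20.14, -29.36]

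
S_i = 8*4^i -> [8, 32, 128, 512, 2048]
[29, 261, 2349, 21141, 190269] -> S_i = 29*9^i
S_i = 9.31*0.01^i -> [9.31, 0.09, 0.0, 0.0, 0.0]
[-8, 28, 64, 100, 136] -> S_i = -8 + 36*i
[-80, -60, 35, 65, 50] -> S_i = Random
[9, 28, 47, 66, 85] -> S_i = 9 + 19*i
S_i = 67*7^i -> [67, 469, 3283, 22981, 160867]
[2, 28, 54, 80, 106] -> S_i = 2 + 26*i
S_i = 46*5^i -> [46, 230, 1150, 5750, 28750]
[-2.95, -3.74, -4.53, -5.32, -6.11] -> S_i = -2.95 + -0.79*i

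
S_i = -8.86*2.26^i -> [-8.86, -20.02, -45.25, -102.27, -231.14]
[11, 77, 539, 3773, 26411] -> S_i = 11*7^i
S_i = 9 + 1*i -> [9, 10, 11, 12, 13]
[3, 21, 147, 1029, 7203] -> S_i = 3*7^i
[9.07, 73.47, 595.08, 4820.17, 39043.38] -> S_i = 9.07*8.10^i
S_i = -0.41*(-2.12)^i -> [-0.41, 0.87, -1.84, 3.91, -8.28]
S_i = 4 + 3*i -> [4, 7, 10, 13, 16]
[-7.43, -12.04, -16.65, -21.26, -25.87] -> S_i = -7.43 + -4.61*i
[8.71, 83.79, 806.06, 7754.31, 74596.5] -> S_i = 8.71*9.62^i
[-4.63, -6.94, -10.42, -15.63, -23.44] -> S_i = -4.63*1.50^i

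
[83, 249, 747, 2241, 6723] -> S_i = 83*3^i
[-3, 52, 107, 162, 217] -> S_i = -3 + 55*i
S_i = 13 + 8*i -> [13, 21, 29, 37, 45]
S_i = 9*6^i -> [9, 54, 324, 1944, 11664]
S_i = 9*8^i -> [9, 72, 576, 4608, 36864]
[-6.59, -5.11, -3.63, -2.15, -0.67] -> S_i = -6.59 + 1.48*i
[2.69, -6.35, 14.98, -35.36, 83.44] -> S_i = 2.69*(-2.36)^i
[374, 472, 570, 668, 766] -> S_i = 374 + 98*i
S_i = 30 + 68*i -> [30, 98, 166, 234, 302]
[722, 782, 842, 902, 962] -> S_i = 722 + 60*i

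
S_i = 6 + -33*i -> [6, -27, -60, -93, -126]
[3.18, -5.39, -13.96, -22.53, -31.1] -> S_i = 3.18 + -8.57*i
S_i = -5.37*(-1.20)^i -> [-5.37, 6.44, -7.73, 9.28, -11.14]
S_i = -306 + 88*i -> [-306, -218, -130, -42, 46]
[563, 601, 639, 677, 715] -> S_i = 563 + 38*i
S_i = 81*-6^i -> [81, -486, 2916, -17496, 104976]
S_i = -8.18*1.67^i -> [-8.18, -13.66, -22.81, -38.1, -63.62]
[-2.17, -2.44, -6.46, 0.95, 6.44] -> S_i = Random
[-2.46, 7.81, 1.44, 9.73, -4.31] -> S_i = Random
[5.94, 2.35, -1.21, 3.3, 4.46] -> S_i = Random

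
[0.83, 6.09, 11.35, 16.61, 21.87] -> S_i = 0.83 + 5.26*i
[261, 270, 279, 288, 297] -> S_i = 261 + 9*i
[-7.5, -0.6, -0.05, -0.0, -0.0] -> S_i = -7.50*0.08^i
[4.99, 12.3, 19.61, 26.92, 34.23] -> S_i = 4.99 + 7.31*i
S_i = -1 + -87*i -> [-1, -88, -175, -262, -349]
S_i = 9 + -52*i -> [9, -43, -95, -147, -199]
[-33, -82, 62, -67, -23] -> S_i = Random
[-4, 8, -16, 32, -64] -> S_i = -4*-2^i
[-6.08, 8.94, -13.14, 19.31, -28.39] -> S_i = -6.08*(-1.47)^i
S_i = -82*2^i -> [-82, -164, -328, -656, -1312]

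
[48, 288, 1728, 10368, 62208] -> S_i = 48*6^i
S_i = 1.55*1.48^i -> [1.55, 2.29, 3.4, 5.02, 7.44]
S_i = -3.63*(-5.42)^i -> [-3.63, 19.67, -106.64, 577.97, -3132.59]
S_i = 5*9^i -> [5, 45, 405, 3645, 32805]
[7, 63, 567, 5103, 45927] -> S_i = 7*9^i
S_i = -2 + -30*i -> [-2, -32, -62, -92, -122]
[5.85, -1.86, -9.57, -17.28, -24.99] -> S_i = 5.85 + -7.71*i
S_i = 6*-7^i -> [6, -42, 294, -2058, 14406]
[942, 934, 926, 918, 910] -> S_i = 942 + -8*i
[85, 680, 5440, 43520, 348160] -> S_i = 85*8^i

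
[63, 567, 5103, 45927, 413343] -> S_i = 63*9^i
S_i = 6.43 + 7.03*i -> [6.43, 13.46, 20.49, 27.52, 34.55]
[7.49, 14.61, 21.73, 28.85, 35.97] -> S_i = 7.49 + 7.12*i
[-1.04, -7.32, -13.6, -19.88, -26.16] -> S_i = -1.04 + -6.28*i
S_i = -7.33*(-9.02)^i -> [-7.33, 66.12, -596.37, 5379.27, -48521.04]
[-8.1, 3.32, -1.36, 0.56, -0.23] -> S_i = -8.10*(-0.41)^i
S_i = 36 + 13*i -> [36, 49, 62, 75, 88]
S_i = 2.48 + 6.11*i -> [2.48, 8.59, 14.7, 20.81, 26.92]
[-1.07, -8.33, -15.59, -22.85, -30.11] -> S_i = -1.07 + -7.26*i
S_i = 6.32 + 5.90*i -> [6.32, 12.22, 18.12, 24.02, 29.92]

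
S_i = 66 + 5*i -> [66, 71, 76, 81, 86]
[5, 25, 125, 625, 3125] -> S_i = 5*5^i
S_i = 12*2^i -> [12, 24, 48, 96, 192]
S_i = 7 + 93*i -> [7, 100, 193, 286, 379]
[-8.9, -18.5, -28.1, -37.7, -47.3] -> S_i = -8.90 + -9.60*i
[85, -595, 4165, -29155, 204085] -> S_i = 85*-7^i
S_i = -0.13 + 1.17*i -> [-0.13, 1.04, 2.21, 3.38, 4.55]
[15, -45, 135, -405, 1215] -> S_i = 15*-3^i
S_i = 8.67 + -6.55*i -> [8.67, 2.12, -4.43, -10.98, -17.53]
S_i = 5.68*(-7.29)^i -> [5.68, -41.41, 301.86, -2200.55, 16042.0]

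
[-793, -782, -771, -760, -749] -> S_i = -793 + 11*i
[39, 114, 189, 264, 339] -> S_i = 39 + 75*i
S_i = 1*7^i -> [1, 7, 49, 343, 2401]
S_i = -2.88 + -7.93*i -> [-2.88, -10.81, -18.74, -26.67, -34.6]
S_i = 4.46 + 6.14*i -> [4.46, 10.6, 16.74, 22.88, 29.02]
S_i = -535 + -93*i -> [-535, -628, -721, -814, -907]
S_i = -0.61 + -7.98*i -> [-0.61, -8.59, -16.57, -24.55, -32.53]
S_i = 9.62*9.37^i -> [9.62, 90.14, 844.61, 7913.96, 74153.8]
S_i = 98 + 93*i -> [98, 191, 284, 377, 470]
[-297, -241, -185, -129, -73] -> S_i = -297 + 56*i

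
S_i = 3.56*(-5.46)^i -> [3.56, -19.44, 106.13, -579.47, 3163.88]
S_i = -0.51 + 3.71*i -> [-0.51, 3.2, 6.91, 10.62, 14.33]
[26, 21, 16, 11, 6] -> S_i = 26 + -5*i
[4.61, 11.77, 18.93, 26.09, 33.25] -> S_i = 4.61 + 7.16*i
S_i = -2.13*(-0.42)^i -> [-2.13, 0.89, -0.38, 0.16, -0.07]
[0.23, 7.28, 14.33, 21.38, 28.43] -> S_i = 0.23 + 7.05*i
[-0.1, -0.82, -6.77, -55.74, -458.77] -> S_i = -0.10*8.23^i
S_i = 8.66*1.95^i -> [8.66, 16.89, 32.93, 64.21, 125.21]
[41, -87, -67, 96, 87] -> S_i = Random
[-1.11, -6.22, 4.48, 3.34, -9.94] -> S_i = Random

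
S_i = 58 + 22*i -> [58, 80, 102, 124, 146]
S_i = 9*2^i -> [9, 18, 36, 72, 144]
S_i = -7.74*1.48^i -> [-7.74, -11.46, -16.95, -25.09, -37.14]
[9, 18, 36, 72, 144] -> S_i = 9*2^i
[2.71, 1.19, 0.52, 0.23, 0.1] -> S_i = 2.71*0.44^i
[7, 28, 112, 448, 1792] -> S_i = 7*4^i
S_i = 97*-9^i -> [97, -873, 7857, -70713, 636417]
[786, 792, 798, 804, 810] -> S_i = 786 + 6*i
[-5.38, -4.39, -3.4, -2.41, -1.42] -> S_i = -5.38 + 0.99*i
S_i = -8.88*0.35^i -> [-8.88, -3.11, -1.09, -0.38, -0.13]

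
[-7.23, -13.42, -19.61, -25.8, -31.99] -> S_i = -7.23 + -6.19*i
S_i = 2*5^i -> [2, 10, 50, 250, 1250]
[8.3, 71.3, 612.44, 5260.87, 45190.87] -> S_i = 8.30*8.59^i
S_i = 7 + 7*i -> [7, 14, 21, 28, 35]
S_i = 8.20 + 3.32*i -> [8.2, 11.52, 14.84, 18.16, 21.48]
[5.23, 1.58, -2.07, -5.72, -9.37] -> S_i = 5.23 + -3.65*i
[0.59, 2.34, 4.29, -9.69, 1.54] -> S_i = Random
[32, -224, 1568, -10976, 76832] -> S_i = 32*-7^i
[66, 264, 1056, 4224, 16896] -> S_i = 66*4^i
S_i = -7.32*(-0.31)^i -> [-7.32, 2.27, -0.7, 0.22, -0.07]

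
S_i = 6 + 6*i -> [6, 12, 18, 24, 30]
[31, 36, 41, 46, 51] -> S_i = 31 + 5*i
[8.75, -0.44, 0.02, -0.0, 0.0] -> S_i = 8.75*(-0.05)^i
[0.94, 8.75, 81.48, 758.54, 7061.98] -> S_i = 0.94*9.31^i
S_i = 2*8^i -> [2, 16, 128, 1024, 8192]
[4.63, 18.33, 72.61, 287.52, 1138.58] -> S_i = 4.63*3.96^i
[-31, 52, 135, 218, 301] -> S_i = -31 + 83*i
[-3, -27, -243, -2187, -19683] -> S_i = -3*9^i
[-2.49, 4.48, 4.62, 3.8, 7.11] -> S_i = Random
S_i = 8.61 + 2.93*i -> [8.61, 11.54, 14.47, 17.4, 20.33]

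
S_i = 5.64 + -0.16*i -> [5.64, 5.48, 5.32, 5.16, 5.0]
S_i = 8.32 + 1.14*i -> [8.32, 9.46, 10.6, 11.74, 12.88]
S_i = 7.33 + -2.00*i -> [7.33, 5.33, 3.33, 1.33, -0.67]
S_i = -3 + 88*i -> [-3, 85, 173, 261, 349]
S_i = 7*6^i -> [7, 42, 252, 1512, 9072]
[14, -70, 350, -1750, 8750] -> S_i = 14*-5^i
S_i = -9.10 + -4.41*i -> [-9.1, -13.51, -17.92, -22.33, -26.74]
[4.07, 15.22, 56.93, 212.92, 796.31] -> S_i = 4.07*3.74^i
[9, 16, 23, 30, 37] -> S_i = 9 + 7*i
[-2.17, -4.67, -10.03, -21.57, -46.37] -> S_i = -2.17*2.15^i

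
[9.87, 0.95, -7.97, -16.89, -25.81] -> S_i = 9.87 + -8.92*i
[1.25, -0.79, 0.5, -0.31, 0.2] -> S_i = 1.25*(-0.63)^i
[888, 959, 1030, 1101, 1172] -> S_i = 888 + 71*i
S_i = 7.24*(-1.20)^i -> [7.24, -8.69, 10.43, -12.51, 15.01]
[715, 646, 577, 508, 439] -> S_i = 715 + -69*i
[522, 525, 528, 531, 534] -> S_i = 522 + 3*i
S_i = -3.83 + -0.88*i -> [-3.83, -4.71, -5.59, -6.47, -7.35]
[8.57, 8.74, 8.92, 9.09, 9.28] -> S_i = 8.57*1.02^i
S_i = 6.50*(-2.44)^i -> [6.5, -15.86, 38.7, -94.42, 230.39]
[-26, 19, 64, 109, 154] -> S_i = -26 + 45*i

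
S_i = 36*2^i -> [36, 72, 144, 288, 576]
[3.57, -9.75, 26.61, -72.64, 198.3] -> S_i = 3.57*(-2.73)^i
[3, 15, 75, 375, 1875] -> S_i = 3*5^i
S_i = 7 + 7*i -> [7, 14, 21, 28, 35]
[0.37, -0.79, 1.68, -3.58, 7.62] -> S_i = 0.37*(-2.13)^i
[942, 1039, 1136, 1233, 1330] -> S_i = 942 + 97*i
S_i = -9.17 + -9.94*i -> [-9.17, -19.11, -29.05, -38.99, -48.93]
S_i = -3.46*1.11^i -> [-3.46, -3.84, -4.26, -4.73, -5.25]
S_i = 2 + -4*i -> [2, -2, -6, -10, -14]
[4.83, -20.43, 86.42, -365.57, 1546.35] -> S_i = 4.83*(-4.23)^i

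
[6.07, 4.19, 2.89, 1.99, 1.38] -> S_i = 6.07*0.69^i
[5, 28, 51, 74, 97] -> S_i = 5 + 23*i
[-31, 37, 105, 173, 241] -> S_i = -31 + 68*i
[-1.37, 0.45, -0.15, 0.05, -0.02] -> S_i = -1.37*(-0.33)^i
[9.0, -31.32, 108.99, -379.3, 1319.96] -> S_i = 9.00*(-3.48)^i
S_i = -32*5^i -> [-32, -160, -800, -4000, -20000]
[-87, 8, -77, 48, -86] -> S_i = Random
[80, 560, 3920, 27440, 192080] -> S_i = 80*7^i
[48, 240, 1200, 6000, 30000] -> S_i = 48*5^i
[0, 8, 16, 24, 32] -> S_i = 0 + 8*i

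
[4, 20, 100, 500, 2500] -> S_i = 4*5^i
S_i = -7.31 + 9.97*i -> [-7.31, 2.66, 12.63, 22.6, 32.57]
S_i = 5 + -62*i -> [5, -57, -119, -181, -243]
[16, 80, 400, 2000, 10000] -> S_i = 16*5^i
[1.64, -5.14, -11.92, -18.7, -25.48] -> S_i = 1.64 + -6.78*i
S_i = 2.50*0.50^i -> [2.5, 1.25, 0.62, 0.31, 0.16]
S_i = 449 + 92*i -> [449, 541, 633, 725, 817]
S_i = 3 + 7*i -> [3, 10, 17, 24, 31]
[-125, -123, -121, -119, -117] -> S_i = -125 + 2*i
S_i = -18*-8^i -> [-18, 144, -1152, 9216, -73728]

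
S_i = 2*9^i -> [2, 18, 162, 1458, 13122]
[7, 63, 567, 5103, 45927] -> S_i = 7*9^i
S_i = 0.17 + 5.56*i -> [0.17, 5.73, 11.29, 16.85, 22.41]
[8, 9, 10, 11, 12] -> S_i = 8 + 1*i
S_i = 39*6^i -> [39, 234, 1404, 8424, 50544]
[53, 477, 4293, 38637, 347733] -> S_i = 53*9^i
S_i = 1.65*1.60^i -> [1.65, 2.64, 4.22, 6.76, 10.81]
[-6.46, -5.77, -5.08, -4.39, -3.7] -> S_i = -6.46 + 0.69*i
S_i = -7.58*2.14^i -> [-7.58, -16.22, -34.71, -74.29, -158.97]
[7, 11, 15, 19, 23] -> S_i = 7 + 4*i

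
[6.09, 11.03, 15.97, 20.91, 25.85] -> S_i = 6.09 + 4.94*i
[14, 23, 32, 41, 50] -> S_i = 14 + 9*i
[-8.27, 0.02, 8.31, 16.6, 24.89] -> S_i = -8.27 + 8.29*i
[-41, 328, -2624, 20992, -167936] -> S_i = -41*-8^i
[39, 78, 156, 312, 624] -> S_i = 39*2^i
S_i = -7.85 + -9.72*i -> [-7.85, -17.57, -27.29, -37.01, -46.73]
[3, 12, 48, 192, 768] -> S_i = 3*4^i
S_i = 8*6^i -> [8, 48, 288, 1728, 10368]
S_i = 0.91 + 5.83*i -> [0.91, 6.74, 12.57, 18.4, 24.23]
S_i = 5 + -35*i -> [5, -30, -65, -100, -135]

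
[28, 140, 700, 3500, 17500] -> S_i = 28*5^i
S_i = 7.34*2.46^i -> [7.34, 18.06, 44.42, 109.27, 268.8]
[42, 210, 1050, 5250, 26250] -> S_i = 42*5^i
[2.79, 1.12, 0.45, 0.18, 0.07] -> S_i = 2.79*0.40^i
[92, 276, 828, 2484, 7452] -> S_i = 92*3^i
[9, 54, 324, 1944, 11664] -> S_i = 9*6^i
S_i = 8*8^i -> [8, 64, 512, 4096, 32768]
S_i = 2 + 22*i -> [2, 24, 46, 68, 90]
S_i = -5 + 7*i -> [-5, 2, 9, 16, 23]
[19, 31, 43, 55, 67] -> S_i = 19 + 12*i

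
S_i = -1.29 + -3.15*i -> [-1.29, -4.44, -7.59, -10.74, -13.89]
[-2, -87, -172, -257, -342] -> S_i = -2 + -85*i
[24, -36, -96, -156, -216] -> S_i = 24 + -60*i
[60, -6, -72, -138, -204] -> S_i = 60 + -66*i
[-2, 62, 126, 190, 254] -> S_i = -2 + 64*i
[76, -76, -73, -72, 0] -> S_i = Random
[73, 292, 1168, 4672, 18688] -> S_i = 73*4^i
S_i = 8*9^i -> [8, 72, 648, 5832, 52488]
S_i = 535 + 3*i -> [535, 538, 541, 544, 547]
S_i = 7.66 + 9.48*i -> [7.66, 17.14, 26.62, 36.1, 45.58]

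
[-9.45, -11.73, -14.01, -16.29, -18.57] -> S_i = -9.45 + -2.28*i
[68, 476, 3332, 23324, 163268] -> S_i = 68*7^i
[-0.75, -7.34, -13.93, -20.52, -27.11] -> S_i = -0.75 + -6.59*i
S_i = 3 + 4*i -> [3, 7, 11, 15, 19]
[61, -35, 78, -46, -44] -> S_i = Random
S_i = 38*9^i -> [38, 342, 3078, 27702, 249318]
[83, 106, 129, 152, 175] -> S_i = 83 + 23*i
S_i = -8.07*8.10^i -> [-8.07, -65.37, -529.47, -4288.73, -34738.7]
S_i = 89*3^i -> [89, 267, 801, 2403, 7209]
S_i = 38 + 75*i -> [38, 113, 188, 263, 338]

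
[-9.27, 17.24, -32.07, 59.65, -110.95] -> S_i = -9.27*(-1.86)^i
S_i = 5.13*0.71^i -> [5.13, 3.64, 2.59, 1.84, 1.3]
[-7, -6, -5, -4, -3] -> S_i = -7 + 1*i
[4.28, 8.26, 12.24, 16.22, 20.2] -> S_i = 4.28 + 3.98*i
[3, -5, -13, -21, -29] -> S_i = 3 + -8*i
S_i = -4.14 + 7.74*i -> [-4.14, 3.6, 11.34, 19.08, 26.82]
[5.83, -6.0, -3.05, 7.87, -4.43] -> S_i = Random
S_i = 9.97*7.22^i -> [9.97, 71.98, 519.72, 3752.38, 27092.18]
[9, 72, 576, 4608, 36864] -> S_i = 9*8^i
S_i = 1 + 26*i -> [1, 27, 53, 79, 105]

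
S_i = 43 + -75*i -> [43, -32, -107, -182, -257]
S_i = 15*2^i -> [15, 30, 60, 120, 240]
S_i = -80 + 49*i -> [-80, -31, 18, 67, 116]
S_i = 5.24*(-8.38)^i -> [5.24, -43.91, 367.98, -3083.64, 25840.88]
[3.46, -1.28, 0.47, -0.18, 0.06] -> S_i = 3.46*(-0.37)^i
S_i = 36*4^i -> [36, 144, 576, 2304, 9216]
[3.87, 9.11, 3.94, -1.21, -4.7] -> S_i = Random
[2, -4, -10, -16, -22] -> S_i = 2 + -6*i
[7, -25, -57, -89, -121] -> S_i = 7 + -32*i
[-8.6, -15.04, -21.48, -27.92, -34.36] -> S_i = -8.60 + -6.44*i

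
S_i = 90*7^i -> [90, 630, 4410, 30870, 216090]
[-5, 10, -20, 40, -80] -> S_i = -5*-2^i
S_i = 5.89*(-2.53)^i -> [5.89, -14.9, 37.7, -95.38, 241.32]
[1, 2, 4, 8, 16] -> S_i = 1*2^i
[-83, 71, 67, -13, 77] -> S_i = Random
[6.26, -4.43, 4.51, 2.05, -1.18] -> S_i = Random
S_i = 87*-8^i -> [87, -696, 5568, -44544, 356352]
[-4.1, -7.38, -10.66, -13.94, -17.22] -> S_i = -4.10 + -3.28*i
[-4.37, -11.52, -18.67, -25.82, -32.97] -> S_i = -4.37 + -7.15*i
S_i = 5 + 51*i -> [5, 56, 107, 158, 209]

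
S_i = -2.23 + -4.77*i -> [-2.23, -7.0, -11.77, -16.54, -21.31]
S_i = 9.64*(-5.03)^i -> [9.64, -48.49, 243.9, -1226.82, 6170.91]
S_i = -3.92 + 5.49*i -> [-3.92, 1.57, 7.06, 12.55, 18.04]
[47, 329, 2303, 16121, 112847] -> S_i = 47*7^i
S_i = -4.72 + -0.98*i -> [-4.72, -5.7, -6.68, -7.66, -8.64]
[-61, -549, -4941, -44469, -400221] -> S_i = -61*9^i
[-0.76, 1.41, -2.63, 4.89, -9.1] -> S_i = -0.76*(-1.86)^i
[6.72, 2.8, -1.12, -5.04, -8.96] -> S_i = 6.72 + -3.92*i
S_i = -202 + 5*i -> [-202, -197, -192, -187, -182]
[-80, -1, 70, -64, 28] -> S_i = Random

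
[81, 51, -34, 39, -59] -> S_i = Random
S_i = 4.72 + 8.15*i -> [4.72, 12.87, 21.02, 29.17, 37.32]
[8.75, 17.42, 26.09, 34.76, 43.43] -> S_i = 8.75 + 8.67*i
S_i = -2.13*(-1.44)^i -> [-2.13, 3.07, -4.42, 6.36, -9.16]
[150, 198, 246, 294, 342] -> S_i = 150 + 48*i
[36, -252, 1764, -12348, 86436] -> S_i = 36*-7^i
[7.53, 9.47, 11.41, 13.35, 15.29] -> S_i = 7.53 + 1.94*i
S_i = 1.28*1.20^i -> [1.28, 1.54, 1.84, 2.21, 2.65]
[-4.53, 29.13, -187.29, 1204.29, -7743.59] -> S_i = -4.53*(-6.43)^i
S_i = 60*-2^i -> [60, -120, 240, -480, 960]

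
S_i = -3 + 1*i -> [-3, -2, -1, 0, 1]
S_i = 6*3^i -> [6, 18, 54, 162, 486]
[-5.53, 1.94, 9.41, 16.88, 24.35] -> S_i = -5.53 + 7.47*i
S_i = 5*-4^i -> [5, -20, 80, -320, 1280]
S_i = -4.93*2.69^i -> [-4.93, -13.26, -35.67, -95.96, -258.14]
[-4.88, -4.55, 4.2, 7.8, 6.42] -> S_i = Random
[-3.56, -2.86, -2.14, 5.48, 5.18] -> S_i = Random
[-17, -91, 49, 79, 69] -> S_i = Random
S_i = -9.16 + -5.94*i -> [-9.16, -15.1, -21.04, -26.98, -32.92]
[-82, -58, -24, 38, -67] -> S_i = Random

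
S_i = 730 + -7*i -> [730, 723, 716, 709, 702]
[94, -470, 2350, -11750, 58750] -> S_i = 94*-5^i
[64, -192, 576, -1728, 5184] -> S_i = 64*-3^i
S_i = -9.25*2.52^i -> [-9.25, -23.31, -58.74, -148.03, -373.03]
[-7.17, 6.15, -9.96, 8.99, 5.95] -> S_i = Random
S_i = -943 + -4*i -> [-943, -947, -951, -955, -959]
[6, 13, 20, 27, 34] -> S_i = 6 + 7*i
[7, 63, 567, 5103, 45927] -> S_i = 7*9^i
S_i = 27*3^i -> [27, 81, 243, 729, 2187]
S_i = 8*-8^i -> [8, -64, 512, -4096, 32768]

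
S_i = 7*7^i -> [7, 49, 343, 2401, 16807]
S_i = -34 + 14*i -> [-34, -20, -6, 8, 22]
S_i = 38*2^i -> [38, 76, 152, 304, 608]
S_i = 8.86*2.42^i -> [8.86, 21.44, 51.89, 125.57, 303.88]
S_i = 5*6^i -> [5, 30, 180, 1080, 6480]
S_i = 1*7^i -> [1, 7, 49, 343, 2401]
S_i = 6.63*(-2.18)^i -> [6.63, -14.45, 31.51, -68.69, 149.74]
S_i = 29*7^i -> [29, 203, 1421, 9947, 69629]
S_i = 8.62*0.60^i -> [8.62, 5.17, 3.1, 1.86, 1.12]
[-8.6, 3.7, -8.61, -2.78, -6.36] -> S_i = Random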